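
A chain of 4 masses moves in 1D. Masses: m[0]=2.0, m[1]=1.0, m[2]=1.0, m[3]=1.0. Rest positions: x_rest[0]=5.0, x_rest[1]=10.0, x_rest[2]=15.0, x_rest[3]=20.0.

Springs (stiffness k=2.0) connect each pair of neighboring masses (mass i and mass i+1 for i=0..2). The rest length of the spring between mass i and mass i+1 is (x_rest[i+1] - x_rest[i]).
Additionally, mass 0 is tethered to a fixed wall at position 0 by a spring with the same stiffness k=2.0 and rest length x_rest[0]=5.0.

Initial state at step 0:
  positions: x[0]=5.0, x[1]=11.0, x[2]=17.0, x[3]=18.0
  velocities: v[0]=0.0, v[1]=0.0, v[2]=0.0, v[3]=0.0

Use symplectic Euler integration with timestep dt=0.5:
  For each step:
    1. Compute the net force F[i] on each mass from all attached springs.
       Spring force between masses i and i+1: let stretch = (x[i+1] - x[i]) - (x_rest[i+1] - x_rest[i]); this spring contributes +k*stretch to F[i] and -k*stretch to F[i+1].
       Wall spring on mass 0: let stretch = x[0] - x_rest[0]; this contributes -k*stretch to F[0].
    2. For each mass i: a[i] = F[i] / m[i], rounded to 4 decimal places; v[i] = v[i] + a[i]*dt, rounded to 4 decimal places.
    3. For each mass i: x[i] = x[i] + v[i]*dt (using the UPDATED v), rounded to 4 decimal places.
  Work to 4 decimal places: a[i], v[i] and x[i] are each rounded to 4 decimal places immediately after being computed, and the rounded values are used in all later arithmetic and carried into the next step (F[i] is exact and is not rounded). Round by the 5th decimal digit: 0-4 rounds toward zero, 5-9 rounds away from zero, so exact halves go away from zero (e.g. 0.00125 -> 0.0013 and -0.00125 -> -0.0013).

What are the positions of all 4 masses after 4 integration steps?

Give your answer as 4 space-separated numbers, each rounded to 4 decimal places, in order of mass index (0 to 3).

Answer: 4.9063 8.2969 16.2188 20.3438

Derivation:
Step 0: x=[5.0000 11.0000 17.0000 18.0000] v=[0.0000 0.0000 0.0000 0.0000]
Step 1: x=[5.2500 11.0000 14.5000 20.0000] v=[0.5000 0.0000 -5.0000 4.0000]
Step 2: x=[5.6250 9.8750 13.0000 21.7500] v=[0.7500 -2.2500 -3.0000 3.5000]
Step 3: x=[5.6563 8.1875 14.3125 21.6250] v=[0.0625 -3.3750 2.6250 -0.2500]
Step 4: x=[4.9063 8.2969 16.2188 20.3438] v=[-1.5001 0.2188 3.8125 -2.5625]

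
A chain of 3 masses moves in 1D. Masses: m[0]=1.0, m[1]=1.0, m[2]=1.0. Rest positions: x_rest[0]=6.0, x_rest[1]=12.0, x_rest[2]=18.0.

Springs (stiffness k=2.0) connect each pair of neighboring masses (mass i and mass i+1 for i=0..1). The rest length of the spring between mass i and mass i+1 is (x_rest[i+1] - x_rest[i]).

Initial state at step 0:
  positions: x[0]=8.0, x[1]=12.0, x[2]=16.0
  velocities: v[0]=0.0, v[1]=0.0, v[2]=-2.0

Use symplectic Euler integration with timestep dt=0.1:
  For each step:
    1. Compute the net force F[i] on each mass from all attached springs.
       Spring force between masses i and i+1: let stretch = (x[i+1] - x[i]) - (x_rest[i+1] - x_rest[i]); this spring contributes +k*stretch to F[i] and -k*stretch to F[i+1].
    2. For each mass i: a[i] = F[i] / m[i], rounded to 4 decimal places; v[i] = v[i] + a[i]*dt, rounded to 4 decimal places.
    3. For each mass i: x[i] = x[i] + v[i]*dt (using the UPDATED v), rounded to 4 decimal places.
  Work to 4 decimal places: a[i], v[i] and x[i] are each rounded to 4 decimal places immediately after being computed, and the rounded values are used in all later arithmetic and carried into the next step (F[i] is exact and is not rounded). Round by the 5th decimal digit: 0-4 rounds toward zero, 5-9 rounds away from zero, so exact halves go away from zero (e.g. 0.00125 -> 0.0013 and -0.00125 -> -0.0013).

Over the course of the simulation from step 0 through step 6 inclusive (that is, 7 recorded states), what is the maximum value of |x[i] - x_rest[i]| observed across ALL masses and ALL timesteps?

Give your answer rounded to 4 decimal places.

Step 0: x=[8.0000 12.0000 16.0000] v=[0.0000 0.0000 -2.0000]
Step 1: x=[7.9600 12.0000 15.8400] v=[-0.4000 0.0000 -1.6000]
Step 2: x=[7.8808 11.9960 15.7232] v=[-0.7920 -0.0400 -1.1680]
Step 3: x=[7.7639 11.9842 15.6519] v=[-1.1690 -0.1176 -0.7134]
Step 4: x=[7.6114 11.9614 15.6272] v=[-1.5249 -0.2281 -0.2469]
Step 5: x=[7.4259 11.9249 15.6492] v=[-1.8549 -0.3649 0.2199]
Step 6: x=[7.2104 11.8729 15.7167] v=[-2.1551 -0.5198 0.6750]
Max displacement = 2.3728

Answer: 2.3728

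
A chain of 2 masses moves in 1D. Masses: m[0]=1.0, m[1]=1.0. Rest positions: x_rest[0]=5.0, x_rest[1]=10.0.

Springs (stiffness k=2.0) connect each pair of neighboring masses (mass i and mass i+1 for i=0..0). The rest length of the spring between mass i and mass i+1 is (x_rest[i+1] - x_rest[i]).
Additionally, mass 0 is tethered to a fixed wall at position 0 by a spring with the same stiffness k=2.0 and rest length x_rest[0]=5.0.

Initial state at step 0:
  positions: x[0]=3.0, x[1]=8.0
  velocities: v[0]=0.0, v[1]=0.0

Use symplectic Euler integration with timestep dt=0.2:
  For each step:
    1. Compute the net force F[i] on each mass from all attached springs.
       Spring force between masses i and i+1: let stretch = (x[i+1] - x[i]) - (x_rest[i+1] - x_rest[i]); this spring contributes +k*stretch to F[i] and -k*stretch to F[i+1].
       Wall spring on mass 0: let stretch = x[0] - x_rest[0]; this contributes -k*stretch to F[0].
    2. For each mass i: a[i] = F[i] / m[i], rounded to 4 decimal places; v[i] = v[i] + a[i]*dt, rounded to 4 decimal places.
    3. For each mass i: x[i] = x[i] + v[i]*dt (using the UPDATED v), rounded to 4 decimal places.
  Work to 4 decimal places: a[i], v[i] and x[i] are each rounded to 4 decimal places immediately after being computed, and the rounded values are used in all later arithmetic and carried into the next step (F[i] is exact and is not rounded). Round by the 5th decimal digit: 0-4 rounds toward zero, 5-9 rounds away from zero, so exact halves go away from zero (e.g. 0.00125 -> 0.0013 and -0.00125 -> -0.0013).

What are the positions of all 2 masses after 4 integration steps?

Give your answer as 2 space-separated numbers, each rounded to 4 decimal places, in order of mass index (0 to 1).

Answer: 4.2508 8.1711

Derivation:
Step 0: x=[3.0000 8.0000] v=[0.0000 0.0000]
Step 1: x=[3.1600 8.0000] v=[0.8000 0.0000]
Step 2: x=[3.4544 8.0128] v=[1.4720 0.0640]
Step 3: x=[3.8371 8.0609] v=[1.9136 0.2406]
Step 4: x=[4.2508 8.1711] v=[2.0683 0.5511]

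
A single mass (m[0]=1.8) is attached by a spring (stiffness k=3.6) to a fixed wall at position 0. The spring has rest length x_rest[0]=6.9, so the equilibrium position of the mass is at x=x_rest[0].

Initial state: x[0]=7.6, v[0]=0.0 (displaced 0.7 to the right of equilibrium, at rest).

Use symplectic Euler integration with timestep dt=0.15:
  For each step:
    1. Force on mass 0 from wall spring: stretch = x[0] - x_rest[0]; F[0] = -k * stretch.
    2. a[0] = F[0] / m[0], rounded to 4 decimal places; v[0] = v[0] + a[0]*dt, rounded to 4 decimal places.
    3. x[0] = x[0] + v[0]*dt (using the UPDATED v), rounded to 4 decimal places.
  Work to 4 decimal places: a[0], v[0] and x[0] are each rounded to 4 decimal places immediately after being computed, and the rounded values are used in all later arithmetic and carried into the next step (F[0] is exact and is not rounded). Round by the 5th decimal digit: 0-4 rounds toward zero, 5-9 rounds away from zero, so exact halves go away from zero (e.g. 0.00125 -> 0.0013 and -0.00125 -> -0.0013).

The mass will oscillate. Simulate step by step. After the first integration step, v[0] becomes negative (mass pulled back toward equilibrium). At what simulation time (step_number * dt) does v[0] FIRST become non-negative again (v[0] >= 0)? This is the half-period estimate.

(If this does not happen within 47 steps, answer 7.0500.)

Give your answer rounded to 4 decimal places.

Answer: 2.2500

Derivation:
Step 0: x=[7.6000] v=[0.0000]
Step 1: x=[7.5685] v=[-0.2100]
Step 2: x=[7.5069] v=[-0.4106]
Step 3: x=[7.4180] v=[-0.5927]
Step 4: x=[7.3058] v=[-0.7481]
Step 5: x=[7.1753] v=[-0.8698]
Step 6: x=[7.0324] v=[-0.9524]
Step 7: x=[6.8836] v=[-0.9921]
Step 8: x=[6.7355] v=[-0.9872]
Step 9: x=[6.5948] v=[-0.9379]
Step 10: x=[6.4679] v=[-0.8463]
Step 11: x=[6.3604] v=[-0.7167]
Step 12: x=[6.2772] v=[-0.5548]
Step 13: x=[6.2220] v=[-0.3680]
Step 14: x=[6.1973] v=[-0.1646]
Step 15: x=[6.2042] v=[0.0462]
First v>=0 after going negative at step 15, time=2.2500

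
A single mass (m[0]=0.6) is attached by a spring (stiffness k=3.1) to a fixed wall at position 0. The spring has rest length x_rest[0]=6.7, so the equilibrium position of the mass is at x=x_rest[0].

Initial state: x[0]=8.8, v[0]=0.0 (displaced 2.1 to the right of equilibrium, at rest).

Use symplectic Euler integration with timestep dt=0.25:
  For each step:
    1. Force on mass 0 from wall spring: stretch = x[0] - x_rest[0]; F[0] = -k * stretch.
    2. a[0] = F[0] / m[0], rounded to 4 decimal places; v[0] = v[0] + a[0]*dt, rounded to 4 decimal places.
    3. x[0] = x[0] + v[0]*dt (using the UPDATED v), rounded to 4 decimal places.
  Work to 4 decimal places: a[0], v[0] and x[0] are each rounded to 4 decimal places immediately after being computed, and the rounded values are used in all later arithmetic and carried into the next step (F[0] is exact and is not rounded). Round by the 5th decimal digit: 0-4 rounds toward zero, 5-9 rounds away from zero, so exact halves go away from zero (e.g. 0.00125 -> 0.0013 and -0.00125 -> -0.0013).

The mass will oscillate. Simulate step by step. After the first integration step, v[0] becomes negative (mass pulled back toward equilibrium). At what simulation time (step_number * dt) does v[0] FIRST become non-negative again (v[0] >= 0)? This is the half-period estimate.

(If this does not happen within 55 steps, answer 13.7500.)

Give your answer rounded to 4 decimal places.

Answer: 1.5000

Derivation:
Step 0: x=[8.8000] v=[0.0000]
Step 1: x=[8.1219] v=[-2.7125]
Step 2: x=[6.9846] v=[-4.5491]
Step 3: x=[5.7554] v=[-4.9167]
Step 4: x=[4.8313] v=[-3.6966]
Step 5: x=[4.5106] v=[-1.2829]
Step 6: x=[4.8969] v=[1.5451]
First v>=0 after going negative at step 6, time=1.5000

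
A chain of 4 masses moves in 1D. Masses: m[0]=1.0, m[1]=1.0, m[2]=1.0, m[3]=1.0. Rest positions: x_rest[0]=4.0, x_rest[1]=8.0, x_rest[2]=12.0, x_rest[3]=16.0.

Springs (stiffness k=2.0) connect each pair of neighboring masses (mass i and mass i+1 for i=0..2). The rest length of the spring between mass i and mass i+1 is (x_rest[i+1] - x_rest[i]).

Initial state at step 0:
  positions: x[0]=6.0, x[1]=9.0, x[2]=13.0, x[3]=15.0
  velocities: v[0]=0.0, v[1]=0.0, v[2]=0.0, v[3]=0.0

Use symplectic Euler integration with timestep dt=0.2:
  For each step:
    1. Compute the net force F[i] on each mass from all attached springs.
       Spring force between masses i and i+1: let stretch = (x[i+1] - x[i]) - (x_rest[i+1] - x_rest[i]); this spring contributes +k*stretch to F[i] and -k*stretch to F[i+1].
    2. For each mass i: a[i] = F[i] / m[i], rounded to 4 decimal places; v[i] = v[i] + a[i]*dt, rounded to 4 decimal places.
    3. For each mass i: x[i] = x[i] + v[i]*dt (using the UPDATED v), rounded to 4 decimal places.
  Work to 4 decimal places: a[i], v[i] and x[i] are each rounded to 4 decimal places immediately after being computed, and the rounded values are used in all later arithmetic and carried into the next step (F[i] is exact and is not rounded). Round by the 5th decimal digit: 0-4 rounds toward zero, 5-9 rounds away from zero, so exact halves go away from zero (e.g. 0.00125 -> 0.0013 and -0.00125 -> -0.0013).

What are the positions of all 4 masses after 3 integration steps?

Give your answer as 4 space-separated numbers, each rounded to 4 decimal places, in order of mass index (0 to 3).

Step 0: x=[6.0000 9.0000 13.0000 15.0000] v=[0.0000 0.0000 0.0000 0.0000]
Step 1: x=[5.9200 9.0800 12.8400 15.1600] v=[-0.4000 0.4000 -0.8000 0.8000]
Step 2: x=[5.7728 9.2080 12.5648 15.4544] v=[-0.7360 0.6400 -1.3760 1.4720]
Step 3: x=[5.5804 9.3297 12.2522 15.8376] v=[-0.9619 0.6086 -1.5629 1.9162]

Answer: 5.5804 9.3297 12.2522 15.8376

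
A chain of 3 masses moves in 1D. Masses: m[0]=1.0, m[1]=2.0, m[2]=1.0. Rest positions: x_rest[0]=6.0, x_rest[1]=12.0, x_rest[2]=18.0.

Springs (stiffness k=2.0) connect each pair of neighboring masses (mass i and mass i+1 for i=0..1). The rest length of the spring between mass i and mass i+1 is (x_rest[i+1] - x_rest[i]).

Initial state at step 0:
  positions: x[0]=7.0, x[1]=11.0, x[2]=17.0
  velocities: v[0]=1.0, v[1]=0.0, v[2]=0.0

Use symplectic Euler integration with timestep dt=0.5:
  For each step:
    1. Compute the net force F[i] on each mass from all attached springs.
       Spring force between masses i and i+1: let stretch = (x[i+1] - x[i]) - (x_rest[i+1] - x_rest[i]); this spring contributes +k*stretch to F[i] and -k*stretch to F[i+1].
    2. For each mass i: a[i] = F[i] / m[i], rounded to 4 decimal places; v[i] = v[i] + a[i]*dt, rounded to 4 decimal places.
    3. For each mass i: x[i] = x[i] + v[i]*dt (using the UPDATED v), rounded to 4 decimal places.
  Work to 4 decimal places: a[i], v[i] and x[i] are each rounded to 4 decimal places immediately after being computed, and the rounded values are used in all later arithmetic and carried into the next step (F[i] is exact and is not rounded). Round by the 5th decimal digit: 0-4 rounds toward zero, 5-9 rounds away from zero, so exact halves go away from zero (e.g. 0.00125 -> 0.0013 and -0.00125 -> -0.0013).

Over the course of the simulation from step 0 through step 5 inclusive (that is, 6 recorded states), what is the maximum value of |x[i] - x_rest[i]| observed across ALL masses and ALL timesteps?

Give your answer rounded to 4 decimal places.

Step 0: x=[7.0000 11.0000 17.0000] v=[1.0000 0.0000 0.0000]
Step 1: x=[6.5000 11.5000 17.0000] v=[-1.0000 1.0000 0.0000]
Step 2: x=[5.5000 12.1250 17.2500] v=[-2.0000 1.2500 0.5000]
Step 3: x=[4.8125 12.3750 17.9375] v=[-1.3750 0.5000 1.3750]
Step 4: x=[4.9063 12.1250 18.8438] v=[0.1875 -0.5000 1.8125]
Step 5: x=[5.6094 11.7500 19.3907] v=[1.4062 -0.7500 1.0937]
Max displacement = 1.3907

Answer: 1.3907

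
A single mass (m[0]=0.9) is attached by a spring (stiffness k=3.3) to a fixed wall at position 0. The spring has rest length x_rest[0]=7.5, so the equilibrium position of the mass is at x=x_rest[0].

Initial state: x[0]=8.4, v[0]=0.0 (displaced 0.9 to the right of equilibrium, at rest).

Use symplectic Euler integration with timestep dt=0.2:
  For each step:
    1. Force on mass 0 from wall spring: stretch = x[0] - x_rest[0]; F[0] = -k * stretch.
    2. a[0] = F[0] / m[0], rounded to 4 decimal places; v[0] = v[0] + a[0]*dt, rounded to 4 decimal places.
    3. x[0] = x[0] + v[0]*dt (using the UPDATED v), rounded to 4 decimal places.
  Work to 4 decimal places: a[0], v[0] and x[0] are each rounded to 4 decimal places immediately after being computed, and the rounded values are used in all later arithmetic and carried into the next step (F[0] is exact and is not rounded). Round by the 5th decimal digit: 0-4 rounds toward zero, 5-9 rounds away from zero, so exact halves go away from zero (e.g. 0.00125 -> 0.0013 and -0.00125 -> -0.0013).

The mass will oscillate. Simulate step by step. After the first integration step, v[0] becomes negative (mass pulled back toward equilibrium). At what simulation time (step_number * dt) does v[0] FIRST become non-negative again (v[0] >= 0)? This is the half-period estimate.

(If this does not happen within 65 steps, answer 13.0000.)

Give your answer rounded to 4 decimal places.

Step 0: x=[8.4000] v=[0.0000]
Step 1: x=[8.2680] v=[-0.6600]
Step 2: x=[8.0234] v=[-1.2232]
Step 3: x=[7.7020] v=[-1.6070]
Step 4: x=[7.3510] v=[-1.7551]
Step 5: x=[7.0218] v=[-1.6458]
Step 6: x=[6.7628] v=[-1.2951]
Step 7: x=[6.6119] v=[-0.7545]
Step 8: x=[6.5913] v=[-0.1032]
Step 9: x=[6.7039] v=[0.5632]
First v>=0 after going negative at step 9, time=1.8000

Answer: 1.8000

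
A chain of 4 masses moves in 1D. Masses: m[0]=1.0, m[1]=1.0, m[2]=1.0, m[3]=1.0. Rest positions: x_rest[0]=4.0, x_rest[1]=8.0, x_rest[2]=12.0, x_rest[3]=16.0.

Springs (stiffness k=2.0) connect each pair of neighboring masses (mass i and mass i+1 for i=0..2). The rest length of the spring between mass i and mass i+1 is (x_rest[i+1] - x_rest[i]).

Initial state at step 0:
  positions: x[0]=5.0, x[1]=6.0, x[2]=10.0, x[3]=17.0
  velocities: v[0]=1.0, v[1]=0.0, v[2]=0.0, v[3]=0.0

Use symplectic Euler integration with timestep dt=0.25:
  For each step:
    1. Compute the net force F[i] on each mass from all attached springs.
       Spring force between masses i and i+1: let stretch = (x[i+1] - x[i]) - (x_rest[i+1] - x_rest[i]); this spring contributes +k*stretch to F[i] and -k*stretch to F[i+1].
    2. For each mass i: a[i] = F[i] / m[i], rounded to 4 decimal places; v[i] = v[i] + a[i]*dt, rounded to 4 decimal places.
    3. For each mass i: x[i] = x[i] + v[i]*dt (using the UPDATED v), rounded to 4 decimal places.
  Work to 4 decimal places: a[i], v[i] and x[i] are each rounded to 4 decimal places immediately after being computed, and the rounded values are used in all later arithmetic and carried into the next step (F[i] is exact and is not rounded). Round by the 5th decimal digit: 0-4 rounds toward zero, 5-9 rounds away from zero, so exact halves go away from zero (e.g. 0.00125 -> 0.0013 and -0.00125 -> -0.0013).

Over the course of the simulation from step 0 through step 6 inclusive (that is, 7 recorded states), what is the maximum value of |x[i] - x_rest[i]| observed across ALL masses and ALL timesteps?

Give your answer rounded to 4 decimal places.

Step 0: x=[5.0000 6.0000 10.0000 17.0000] v=[1.0000 0.0000 0.0000 0.0000]
Step 1: x=[4.8750 6.3750 10.3750 16.6250] v=[-0.5000 1.5000 1.5000 -1.5000]
Step 2: x=[4.4375 7.0625 11.0313 15.9688] v=[-1.7500 2.7500 2.6250 -2.6250]
Step 3: x=[3.8281 7.9180 11.8087 15.1954] v=[-2.4375 3.4219 3.1094 -3.0938]
Step 4: x=[3.2300 8.7486 12.5231 14.4986] v=[-2.3926 3.3223 2.8574 -2.7872]
Step 5: x=[2.8217 9.3612 13.0126 14.0549] v=[-1.6333 2.4503 1.9579 -1.7750]
Step 6: x=[2.7308 9.6128 13.1760 13.9809] v=[-0.3636 1.0063 0.6534 -0.2962]
Max displacement = 2.0191

Answer: 2.0191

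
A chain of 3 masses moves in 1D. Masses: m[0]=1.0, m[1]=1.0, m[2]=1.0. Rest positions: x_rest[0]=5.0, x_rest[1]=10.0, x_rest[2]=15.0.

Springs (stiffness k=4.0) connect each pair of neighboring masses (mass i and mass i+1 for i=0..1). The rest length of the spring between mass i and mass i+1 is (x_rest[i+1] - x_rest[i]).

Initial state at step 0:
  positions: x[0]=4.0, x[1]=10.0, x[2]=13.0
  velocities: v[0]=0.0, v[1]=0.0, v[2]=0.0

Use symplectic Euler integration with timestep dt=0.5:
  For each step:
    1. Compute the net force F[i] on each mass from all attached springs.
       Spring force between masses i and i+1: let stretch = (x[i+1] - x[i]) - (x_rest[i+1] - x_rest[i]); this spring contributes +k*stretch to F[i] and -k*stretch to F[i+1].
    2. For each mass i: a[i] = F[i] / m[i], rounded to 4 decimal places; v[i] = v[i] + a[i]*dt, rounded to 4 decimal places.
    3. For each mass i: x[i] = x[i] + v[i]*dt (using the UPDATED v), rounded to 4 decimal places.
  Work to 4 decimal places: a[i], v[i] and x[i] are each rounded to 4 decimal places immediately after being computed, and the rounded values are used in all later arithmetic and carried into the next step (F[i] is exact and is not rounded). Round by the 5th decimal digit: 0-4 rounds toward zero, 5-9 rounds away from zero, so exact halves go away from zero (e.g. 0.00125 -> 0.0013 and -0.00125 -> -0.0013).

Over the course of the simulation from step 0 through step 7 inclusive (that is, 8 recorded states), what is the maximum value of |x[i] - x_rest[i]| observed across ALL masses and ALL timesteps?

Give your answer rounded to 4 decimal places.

Step 0: x=[4.0000 10.0000 13.0000] v=[0.0000 0.0000 0.0000]
Step 1: x=[5.0000 7.0000 15.0000] v=[2.0000 -6.0000 4.0000]
Step 2: x=[3.0000 10.0000 14.0000] v=[-4.0000 6.0000 -2.0000]
Step 3: x=[3.0000 10.0000 14.0000] v=[0.0000 0.0000 0.0000]
Step 4: x=[5.0000 7.0000 15.0000] v=[4.0000 -6.0000 2.0000]
Step 5: x=[4.0000 10.0000 13.0000] v=[-2.0000 6.0000 -4.0000]
Step 6: x=[4.0000 10.0000 13.0000] v=[0.0000 0.0000 0.0000]
Step 7: x=[5.0000 7.0000 15.0000] v=[2.0000 -6.0000 4.0000]
Max displacement = 3.0000

Answer: 3.0000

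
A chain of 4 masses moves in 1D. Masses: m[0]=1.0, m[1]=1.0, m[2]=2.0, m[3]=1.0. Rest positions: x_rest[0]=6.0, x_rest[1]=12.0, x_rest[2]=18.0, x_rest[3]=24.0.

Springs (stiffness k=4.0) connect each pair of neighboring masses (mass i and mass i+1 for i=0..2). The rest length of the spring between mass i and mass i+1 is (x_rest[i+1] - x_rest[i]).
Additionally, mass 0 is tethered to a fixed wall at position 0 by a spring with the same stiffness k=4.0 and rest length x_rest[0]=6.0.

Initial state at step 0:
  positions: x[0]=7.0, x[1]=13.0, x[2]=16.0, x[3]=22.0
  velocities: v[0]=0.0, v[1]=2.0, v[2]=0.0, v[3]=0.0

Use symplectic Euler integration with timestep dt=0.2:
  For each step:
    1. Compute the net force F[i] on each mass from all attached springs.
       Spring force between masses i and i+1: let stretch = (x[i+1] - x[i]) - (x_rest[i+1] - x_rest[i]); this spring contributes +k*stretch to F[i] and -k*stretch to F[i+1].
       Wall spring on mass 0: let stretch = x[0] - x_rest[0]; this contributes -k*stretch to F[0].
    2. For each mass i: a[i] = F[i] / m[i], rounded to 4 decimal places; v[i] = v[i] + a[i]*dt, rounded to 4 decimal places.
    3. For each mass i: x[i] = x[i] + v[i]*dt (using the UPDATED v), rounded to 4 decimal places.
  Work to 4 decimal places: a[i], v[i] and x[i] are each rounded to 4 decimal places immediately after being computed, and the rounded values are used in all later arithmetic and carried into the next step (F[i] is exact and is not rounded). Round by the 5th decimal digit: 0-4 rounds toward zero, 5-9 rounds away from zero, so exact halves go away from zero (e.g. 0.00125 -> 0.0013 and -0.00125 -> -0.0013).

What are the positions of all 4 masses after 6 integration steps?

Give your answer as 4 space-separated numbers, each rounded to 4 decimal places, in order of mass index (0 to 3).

Step 0: x=[7.0000 13.0000 16.0000 22.0000] v=[0.0000 2.0000 0.0000 0.0000]
Step 1: x=[6.8400 12.9200 16.2400 22.0000] v=[-0.8000 -0.4000 1.2000 0.0000]
Step 2: x=[6.5584 12.3984 16.6752 22.0384] v=[-1.4080 -2.6080 2.1760 0.1920]
Step 3: x=[6.1619 11.6267 17.1973 22.1787] v=[-1.9827 -3.8586 2.6106 0.7014]
Step 4: x=[5.6538 10.8719 17.6723 22.4820] v=[-2.5404 -3.7740 2.3749 1.5163]
Step 5: x=[5.0760 10.3703 17.9880 22.9757] v=[-2.8890 -2.5082 1.5786 2.4685]
Step 6: x=[4.5331 10.2404 18.0933 23.6314] v=[-2.7144 -0.6495 0.5266 3.2783]

Answer: 4.5331 10.2404 18.0933 23.6314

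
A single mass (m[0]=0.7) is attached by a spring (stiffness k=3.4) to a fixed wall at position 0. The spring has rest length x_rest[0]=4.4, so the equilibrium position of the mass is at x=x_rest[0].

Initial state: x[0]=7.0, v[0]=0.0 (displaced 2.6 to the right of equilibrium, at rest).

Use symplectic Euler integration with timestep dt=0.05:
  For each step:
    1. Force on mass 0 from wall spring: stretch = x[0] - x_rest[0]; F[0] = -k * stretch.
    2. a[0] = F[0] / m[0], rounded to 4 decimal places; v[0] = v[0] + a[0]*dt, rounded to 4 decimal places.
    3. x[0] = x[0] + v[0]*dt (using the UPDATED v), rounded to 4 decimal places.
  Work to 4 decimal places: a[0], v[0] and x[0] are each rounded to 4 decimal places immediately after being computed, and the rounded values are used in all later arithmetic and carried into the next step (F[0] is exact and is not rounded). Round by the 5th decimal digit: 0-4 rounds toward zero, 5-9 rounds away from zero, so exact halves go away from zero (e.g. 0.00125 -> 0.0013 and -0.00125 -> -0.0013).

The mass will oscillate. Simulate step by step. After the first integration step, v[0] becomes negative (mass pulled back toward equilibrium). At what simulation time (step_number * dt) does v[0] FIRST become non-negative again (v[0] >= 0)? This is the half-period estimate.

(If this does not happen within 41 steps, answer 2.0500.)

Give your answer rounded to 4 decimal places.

Step 0: x=[7.0000] v=[0.0000]
Step 1: x=[6.9684] v=[-0.6314]
Step 2: x=[6.9056] v=[-1.2552]
Step 3: x=[6.8124] v=[-1.8637]
Step 4: x=[6.6899] v=[-2.4496]
Step 5: x=[6.5396] v=[-3.0057]
Step 6: x=[6.3633] v=[-3.5253]
Step 7: x=[6.1632] v=[-4.0021]
Step 8: x=[5.9417] v=[-4.4303]
Step 9: x=[5.7015] v=[-4.8047]
Step 10: x=[5.4455] v=[-5.1208]
Step 11: x=[5.1768] v=[-5.3747]
Step 12: x=[4.8986] v=[-5.5634]
Step 13: x=[4.6144] v=[-5.6845]
Step 14: x=[4.3276] v=[-5.7366]
Step 15: x=[4.0417] v=[-5.7190]
Step 16: x=[3.7601] v=[-5.6320]
Step 17: x=[3.4863] v=[-5.4766]
Step 18: x=[3.2236] v=[-5.2547]
Step 19: x=[2.9752] v=[-4.9690]
Step 20: x=[2.7441] v=[-4.6230]
Step 21: x=[2.5331] v=[-4.2209]
Step 22: x=[2.3447] v=[-3.7675]
Step 23: x=[2.1813] v=[-3.2684]
Step 24: x=[2.0448] v=[-2.7296]
Step 25: x=[1.9369] v=[-2.1576]
Step 26: x=[1.8589] v=[-1.5594]
Step 27: x=[1.8118] v=[-0.9423]
Step 28: x=[1.7961] v=[-0.3137]
Step 29: x=[1.8120] v=[0.3187]
First v>=0 after going negative at step 29, time=1.4500

Answer: 1.4500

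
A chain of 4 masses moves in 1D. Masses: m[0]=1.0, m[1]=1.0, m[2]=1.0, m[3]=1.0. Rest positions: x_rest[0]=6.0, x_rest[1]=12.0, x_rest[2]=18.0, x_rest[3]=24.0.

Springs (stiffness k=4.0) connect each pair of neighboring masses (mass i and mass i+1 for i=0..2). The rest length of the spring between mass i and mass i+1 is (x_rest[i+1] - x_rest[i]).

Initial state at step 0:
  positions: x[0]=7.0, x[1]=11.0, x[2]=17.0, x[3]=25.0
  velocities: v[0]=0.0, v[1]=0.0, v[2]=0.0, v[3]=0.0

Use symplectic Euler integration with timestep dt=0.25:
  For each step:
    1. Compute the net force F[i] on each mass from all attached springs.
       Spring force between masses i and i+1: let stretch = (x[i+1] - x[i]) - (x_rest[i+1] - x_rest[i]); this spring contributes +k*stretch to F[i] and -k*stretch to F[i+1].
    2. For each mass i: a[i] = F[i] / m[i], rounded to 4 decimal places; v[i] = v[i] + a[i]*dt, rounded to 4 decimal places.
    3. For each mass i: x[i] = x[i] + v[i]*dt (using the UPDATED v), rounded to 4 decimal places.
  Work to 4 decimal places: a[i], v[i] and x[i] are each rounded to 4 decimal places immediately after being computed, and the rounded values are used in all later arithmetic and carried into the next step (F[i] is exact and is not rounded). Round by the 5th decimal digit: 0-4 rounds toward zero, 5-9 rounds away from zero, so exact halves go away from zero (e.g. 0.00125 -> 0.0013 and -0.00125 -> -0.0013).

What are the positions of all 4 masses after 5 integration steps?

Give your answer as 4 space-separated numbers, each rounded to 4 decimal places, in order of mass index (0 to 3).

Step 0: x=[7.0000 11.0000 17.0000 25.0000] v=[0.0000 0.0000 0.0000 0.0000]
Step 1: x=[6.5000 11.5000 17.5000 24.5000] v=[-2.0000 2.0000 2.0000 -2.0000]
Step 2: x=[5.7500 12.2500 18.2500 23.7500] v=[-3.0000 3.0000 3.0000 -3.0000]
Step 3: x=[5.1250 12.8750 18.8750 23.1250] v=[-2.5000 2.5000 2.5000 -2.5000]
Step 4: x=[4.9375 13.0625 19.0625 22.9375] v=[-0.7500 0.7500 0.7500 -0.7500]
Step 5: x=[5.2813 12.7188 18.7188 23.2813] v=[1.3750 -1.3750 -1.3750 1.3750]

Answer: 5.2813 12.7188 18.7188 23.2813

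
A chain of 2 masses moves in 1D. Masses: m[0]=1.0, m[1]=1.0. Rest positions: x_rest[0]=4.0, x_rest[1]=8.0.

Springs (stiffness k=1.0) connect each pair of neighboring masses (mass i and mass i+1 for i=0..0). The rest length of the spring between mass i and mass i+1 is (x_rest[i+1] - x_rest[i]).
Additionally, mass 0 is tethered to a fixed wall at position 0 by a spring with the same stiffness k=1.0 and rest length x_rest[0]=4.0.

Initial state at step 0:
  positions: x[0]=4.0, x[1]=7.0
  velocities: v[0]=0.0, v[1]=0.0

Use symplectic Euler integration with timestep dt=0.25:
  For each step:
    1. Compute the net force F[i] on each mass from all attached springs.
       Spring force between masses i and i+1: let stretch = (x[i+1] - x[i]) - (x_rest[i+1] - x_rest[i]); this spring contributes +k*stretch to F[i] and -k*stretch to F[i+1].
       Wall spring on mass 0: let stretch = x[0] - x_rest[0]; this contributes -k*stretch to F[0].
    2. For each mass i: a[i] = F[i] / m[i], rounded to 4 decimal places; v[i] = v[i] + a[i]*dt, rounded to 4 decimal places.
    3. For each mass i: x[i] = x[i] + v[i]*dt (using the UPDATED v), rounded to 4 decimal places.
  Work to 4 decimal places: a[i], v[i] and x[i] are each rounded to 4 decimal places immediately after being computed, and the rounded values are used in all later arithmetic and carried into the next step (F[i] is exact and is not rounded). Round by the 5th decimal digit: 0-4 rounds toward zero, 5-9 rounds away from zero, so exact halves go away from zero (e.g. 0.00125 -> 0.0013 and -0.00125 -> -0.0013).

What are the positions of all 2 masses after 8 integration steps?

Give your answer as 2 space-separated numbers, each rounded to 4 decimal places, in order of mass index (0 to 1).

Answer: 3.4530 8.0840

Derivation:
Step 0: x=[4.0000 7.0000] v=[0.0000 0.0000]
Step 1: x=[3.9375 7.0625] v=[-0.2500 0.2500]
Step 2: x=[3.8242 7.1797] v=[-0.4531 0.4688]
Step 3: x=[3.6816 7.3372] v=[-0.5703 0.6299]
Step 4: x=[3.5374 7.5162] v=[-0.5768 0.7160]
Step 5: x=[3.4208 7.6965] v=[-0.4665 0.7213]
Step 6: x=[3.3576 7.8596] v=[-0.2528 0.6524]
Step 7: x=[3.3659 7.9913] v=[0.0333 0.5269]
Step 8: x=[3.4530 8.0840] v=[0.3482 0.3706]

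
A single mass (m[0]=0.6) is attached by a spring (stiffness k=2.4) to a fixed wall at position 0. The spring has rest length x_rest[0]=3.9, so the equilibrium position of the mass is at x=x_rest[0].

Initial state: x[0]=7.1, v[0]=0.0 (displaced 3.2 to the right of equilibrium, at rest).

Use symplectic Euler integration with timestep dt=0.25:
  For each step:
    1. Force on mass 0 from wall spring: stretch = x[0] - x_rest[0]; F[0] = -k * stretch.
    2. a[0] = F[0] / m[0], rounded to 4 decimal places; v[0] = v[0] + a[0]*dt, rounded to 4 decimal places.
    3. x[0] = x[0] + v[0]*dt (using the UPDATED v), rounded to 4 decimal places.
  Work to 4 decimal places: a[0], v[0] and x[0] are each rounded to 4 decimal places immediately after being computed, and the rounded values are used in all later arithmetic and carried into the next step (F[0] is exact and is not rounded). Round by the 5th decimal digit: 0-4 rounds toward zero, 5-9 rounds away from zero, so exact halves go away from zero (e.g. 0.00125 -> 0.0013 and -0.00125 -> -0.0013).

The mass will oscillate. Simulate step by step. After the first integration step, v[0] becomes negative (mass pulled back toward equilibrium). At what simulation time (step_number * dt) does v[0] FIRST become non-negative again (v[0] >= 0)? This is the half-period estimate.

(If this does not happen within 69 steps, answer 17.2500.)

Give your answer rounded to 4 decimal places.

Answer: 1.7500

Derivation:
Step 0: x=[7.1000] v=[0.0000]
Step 1: x=[6.3000] v=[-3.2000]
Step 2: x=[4.9000] v=[-5.6000]
Step 3: x=[3.2500] v=[-6.6000]
Step 4: x=[1.7625] v=[-5.9500]
Step 5: x=[0.8094] v=[-3.8125]
Step 6: x=[0.6289] v=[-0.7219]
Step 7: x=[1.2662] v=[2.5492]
First v>=0 after going negative at step 7, time=1.7500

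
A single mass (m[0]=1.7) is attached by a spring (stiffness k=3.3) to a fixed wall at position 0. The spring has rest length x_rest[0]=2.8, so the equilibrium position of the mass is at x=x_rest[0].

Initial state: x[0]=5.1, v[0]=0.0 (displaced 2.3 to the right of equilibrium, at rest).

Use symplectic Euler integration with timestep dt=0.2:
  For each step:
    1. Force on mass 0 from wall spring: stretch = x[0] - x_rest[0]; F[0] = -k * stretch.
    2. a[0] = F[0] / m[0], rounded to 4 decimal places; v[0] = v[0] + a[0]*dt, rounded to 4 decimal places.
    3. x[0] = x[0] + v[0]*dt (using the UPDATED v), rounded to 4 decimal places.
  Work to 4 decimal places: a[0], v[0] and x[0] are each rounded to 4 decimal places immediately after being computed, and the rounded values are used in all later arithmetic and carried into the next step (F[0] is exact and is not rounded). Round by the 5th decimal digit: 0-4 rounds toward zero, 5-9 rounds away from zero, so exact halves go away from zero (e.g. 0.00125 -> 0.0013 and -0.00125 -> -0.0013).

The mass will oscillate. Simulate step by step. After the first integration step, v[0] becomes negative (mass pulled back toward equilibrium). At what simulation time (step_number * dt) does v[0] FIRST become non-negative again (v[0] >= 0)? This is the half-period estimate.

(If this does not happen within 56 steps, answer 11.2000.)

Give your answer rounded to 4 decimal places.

Answer: 2.4000

Derivation:
Step 0: x=[5.1000] v=[0.0000]
Step 1: x=[4.9214] v=[-0.8929]
Step 2: x=[4.5781] v=[-1.7165]
Step 3: x=[4.0967] v=[-2.4068]
Step 4: x=[3.5147] v=[-2.9102]
Step 5: x=[2.8772] v=[-3.1877]
Step 6: x=[2.2337] v=[-3.2177]
Step 7: x=[1.6341] v=[-2.9978]
Step 8: x=[1.1251] v=[-2.5452]
Step 9: x=[0.7461] v=[-1.8949]
Step 10: x=[0.5266] v=[-1.0975]
Step 11: x=[0.4836] v=[-0.2149]
Step 12: x=[0.6205] v=[0.6844]
First v>=0 after going negative at step 12, time=2.4000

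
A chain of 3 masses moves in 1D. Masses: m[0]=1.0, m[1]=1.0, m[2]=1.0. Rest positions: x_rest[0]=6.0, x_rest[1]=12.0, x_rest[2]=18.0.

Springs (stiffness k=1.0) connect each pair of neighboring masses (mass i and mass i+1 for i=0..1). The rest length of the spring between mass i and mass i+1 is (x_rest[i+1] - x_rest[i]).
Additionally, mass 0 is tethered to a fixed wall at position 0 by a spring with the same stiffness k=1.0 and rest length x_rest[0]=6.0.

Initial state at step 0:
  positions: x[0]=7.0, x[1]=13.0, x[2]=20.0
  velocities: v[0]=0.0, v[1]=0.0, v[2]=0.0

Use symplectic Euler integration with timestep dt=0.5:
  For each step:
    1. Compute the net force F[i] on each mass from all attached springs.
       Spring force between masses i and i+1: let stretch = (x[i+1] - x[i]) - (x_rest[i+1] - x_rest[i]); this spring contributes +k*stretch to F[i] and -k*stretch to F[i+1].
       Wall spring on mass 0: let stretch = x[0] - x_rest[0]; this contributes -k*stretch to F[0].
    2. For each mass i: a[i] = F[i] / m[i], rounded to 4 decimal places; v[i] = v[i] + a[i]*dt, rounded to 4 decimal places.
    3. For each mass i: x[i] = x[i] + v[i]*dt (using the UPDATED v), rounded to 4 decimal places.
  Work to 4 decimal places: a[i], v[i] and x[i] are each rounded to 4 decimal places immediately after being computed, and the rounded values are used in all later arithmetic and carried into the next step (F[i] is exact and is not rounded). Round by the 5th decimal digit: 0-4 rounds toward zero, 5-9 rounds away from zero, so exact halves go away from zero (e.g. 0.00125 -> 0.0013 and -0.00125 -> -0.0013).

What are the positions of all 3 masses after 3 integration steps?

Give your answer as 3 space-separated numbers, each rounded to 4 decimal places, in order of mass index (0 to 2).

Answer: 6.2813 13.4531 19.0313

Derivation:
Step 0: x=[7.0000 13.0000 20.0000] v=[0.0000 0.0000 0.0000]
Step 1: x=[6.7500 13.2500 19.7500] v=[-0.5000 0.5000 -0.5000]
Step 2: x=[6.4375 13.5000 19.3750] v=[-0.6250 0.5000 -0.7500]
Step 3: x=[6.2813 13.4531 19.0313] v=[-0.3125 -0.0938 -0.6875]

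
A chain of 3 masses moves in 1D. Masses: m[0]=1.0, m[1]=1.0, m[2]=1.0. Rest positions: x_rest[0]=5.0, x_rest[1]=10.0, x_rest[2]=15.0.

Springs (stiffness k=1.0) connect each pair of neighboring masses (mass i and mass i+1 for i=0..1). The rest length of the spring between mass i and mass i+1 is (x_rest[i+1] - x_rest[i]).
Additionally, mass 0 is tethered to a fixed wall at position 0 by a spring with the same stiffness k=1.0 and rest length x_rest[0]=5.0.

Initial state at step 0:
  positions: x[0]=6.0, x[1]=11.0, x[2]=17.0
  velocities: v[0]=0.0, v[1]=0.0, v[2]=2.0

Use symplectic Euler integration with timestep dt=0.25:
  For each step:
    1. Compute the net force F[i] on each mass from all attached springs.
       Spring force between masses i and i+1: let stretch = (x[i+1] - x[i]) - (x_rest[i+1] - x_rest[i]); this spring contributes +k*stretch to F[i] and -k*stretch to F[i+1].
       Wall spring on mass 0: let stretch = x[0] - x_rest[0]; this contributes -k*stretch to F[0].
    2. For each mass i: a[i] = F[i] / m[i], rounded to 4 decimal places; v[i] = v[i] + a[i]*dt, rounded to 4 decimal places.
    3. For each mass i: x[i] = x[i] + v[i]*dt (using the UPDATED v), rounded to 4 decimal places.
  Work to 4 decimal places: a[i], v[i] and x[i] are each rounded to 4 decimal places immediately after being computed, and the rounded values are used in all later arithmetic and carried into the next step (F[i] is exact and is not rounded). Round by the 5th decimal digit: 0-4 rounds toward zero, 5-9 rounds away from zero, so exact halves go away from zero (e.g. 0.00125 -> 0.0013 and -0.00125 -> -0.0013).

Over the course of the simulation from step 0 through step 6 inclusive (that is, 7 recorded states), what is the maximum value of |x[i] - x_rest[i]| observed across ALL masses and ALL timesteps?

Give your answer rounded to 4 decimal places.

Answer: 3.2499

Derivation:
Step 0: x=[6.0000 11.0000 17.0000] v=[0.0000 0.0000 2.0000]
Step 1: x=[5.9375 11.0625 17.4375] v=[-0.2500 0.2500 1.7500]
Step 2: x=[5.8242 11.2031 17.7891] v=[-0.4531 0.5625 1.4063]
Step 3: x=[5.6831 11.4192 18.0416] v=[-0.5644 0.8643 1.0098]
Step 4: x=[5.5453 11.6907 18.1927] v=[-0.5512 1.0859 0.6042]
Step 5: x=[5.4450 11.9845 18.2499] v=[-0.4012 1.1751 0.2287]
Step 6: x=[5.4131 12.2612 18.2280] v=[-0.1276 1.1066 -0.0877]
Max displacement = 3.2499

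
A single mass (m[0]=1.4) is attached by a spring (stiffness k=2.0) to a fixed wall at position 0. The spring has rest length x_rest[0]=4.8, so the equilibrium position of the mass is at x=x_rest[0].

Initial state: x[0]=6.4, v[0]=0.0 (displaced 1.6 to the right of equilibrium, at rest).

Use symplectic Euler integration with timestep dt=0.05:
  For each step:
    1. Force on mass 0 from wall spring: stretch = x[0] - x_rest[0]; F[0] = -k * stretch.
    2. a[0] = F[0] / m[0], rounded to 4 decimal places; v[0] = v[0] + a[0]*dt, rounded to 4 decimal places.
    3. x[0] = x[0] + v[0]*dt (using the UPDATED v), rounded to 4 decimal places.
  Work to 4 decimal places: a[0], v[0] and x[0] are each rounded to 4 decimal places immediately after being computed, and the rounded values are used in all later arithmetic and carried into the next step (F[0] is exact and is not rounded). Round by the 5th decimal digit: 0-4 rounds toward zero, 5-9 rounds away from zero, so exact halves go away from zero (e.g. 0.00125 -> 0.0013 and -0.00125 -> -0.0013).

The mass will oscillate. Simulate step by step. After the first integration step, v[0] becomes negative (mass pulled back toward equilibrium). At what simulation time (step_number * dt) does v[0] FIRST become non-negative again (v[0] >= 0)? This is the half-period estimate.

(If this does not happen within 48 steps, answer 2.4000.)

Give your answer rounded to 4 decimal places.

Step 0: x=[6.4000] v=[0.0000]
Step 1: x=[6.3943] v=[-0.1143]
Step 2: x=[6.3829] v=[-0.2282]
Step 3: x=[6.3658] v=[-0.3413]
Step 4: x=[6.3431] v=[-0.4531]
Step 5: x=[6.3149] v=[-0.5633]
Step 6: x=[6.2813] v=[-0.6715]
Step 7: x=[6.2424] v=[-0.7773]
Step 8: x=[6.1984] v=[-0.8803]
Step 9: x=[6.1494] v=[-0.9802]
Step 10: x=[6.0956] v=[-1.0766]
Step 11: x=[6.0371] v=[-1.1691]
Step 12: x=[5.9742] v=[-1.2575]
Step 13: x=[5.9071] v=[-1.3414]
Step 14: x=[5.8361] v=[-1.4205]
Step 15: x=[5.7614] v=[-1.4945]
Step 16: x=[5.6832] v=[-1.5632]
Step 17: x=[5.6019] v=[-1.6263]
Step 18: x=[5.5177] v=[-1.6836]
Step 19: x=[5.4310] v=[-1.7349]
Step 20: x=[5.3420] v=[-1.7800]
Step 21: x=[5.2511] v=[-1.8187]
Step 22: x=[5.1586] v=[-1.8509]
Step 23: x=[5.0648] v=[-1.8765]
Step 24: x=[4.9700] v=[-1.8954]
Step 25: x=[4.8746] v=[-1.9075]
Step 26: x=[4.7790] v=[-1.9128]
Step 27: x=[4.6834] v=[-1.9113]
Step 28: x=[4.5883] v=[-1.9030]
Step 29: x=[4.4939] v=[-1.8879]
Step 30: x=[4.4006] v=[-1.8660]
Step 31: x=[4.3087] v=[-1.8375]
Step 32: x=[4.2186] v=[-1.8024]
Step 33: x=[4.1306] v=[-1.7609]
Step 34: x=[4.0449] v=[-1.7131]
Step 35: x=[3.9619] v=[-1.6592]
Step 36: x=[3.8819] v=[-1.5993]
Step 37: x=[3.8052] v=[-1.5337]
Step 38: x=[3.7321] v=[-1.4626]
Step 39: x=[3.6628] v=[-1.3863]
Step 40: x=[3.5975] v=[-1.3051]
Step 41: x=[3.5365] v=[-1.2192]
Step 42: x=[3.4801] v=[-1.1290]
Step 43: x=[3.4284] v=[-1.0347]
Step 44: x=[3.3816] v=[-0.9367]
Step 45: x=[3.3398] v=[-0.8354]
Step 46: x=[3.3032] v=[-0.7311]
Step 47: x=[3.2720] v=[-0.6242]
Step 48: x=[3.2462] v=[-0.5151]
v[0] did not become non-negative within 48 steps; using fallback time=2.4000

Answer: 2.4000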